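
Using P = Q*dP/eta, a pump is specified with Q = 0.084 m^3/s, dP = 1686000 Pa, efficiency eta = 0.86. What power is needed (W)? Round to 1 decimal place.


P = Q * dP / eta
P = 0.084 * 1686000 / 0.86
P = 141624.0 / 0.86
P = 164679.1 W


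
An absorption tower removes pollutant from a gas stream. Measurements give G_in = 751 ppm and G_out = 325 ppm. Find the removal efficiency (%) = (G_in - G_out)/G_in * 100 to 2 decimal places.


Efficiency = (G_in - G_out) / G_in * 100%
Efficiency = (751 - 325) / 751 * 100
Efficiency = 426 / 751 * 100
Efficiency = 56.72%


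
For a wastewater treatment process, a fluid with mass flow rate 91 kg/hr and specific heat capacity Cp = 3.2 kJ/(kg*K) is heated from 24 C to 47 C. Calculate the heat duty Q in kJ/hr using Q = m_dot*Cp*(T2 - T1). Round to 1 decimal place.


Q = m_dot * Cp * (T2 - T1)
Q = 91 * 3.2 * (47 - 24)
Q = 91 * 3.2 * 23
Q = 6697.6 kJ/hr


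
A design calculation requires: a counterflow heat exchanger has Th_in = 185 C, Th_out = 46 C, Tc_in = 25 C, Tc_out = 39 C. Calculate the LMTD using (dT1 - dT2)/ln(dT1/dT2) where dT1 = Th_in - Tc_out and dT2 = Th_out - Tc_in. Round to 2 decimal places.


dT1 = Th_in - Tc_out = 185 - 39 = 146
dT2 = Th_out - Tc_in = 46 - 25 = 21
LMTD = (dT1 - dT2) / ln(dT1/dT2)
LMTD = (146 - 21) / ln(146/21)
LMTD = 64.46 K


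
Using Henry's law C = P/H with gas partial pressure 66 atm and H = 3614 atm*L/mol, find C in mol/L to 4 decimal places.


C = P / H
C = 66 / 3614
C = 0.0183 mol/L


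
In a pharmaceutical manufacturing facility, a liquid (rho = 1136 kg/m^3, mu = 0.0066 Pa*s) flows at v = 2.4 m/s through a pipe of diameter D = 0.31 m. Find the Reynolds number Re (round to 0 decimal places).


Re = rho * v * D / mu
Re = 1136 * 2.4 * 0.31 / 0.0066
Re = 845.184 / 0.0066
Re = 128058


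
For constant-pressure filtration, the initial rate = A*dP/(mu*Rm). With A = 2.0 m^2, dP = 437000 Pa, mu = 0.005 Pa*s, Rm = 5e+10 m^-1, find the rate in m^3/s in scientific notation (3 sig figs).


rate = A * dP / (mu * Rm)
rate = 2.0 * 437000 / (0.005 * 5e+10)
rate = 874000.0 / 2.500e+08
rate = 3.50e-03 m^3/s


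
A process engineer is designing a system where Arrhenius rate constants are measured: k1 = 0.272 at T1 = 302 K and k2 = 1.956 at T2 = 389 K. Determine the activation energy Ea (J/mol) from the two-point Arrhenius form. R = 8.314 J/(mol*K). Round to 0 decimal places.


Ea = R * ln(k2/k1) / (1/T1 - 1/T2)
ln(k2/k1) = ln(1.956/0.272) = 1.9728548
1/T1 - 1/T2 = 1/302 - 1/389 = 0.000740564191
Ea = 8.314 * 1.9728548 / 0.000740564191
Ea = 22148 J/mol


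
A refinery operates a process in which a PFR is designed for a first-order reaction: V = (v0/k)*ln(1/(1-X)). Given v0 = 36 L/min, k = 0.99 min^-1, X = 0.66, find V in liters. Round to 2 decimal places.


V = (v0/k) * ln(1/(1-X))
V = (36/0.99) * ln(1/(1-0.66))
V = 36.363636 * ln(2.941176)
V = 36.363636 * 1.07881
V = 39.23 L


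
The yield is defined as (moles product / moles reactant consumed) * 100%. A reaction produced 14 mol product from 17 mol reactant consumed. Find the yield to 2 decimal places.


Yield = (moles product / moles consumed) * 100%
Yield = (14 / 17) * 100
Yield = 0.8235 * 100
Yield = 82.35%


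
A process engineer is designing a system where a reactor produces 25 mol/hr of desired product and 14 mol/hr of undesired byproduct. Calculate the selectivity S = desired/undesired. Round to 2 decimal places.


S = desired product rate / undesired product rate
S = 25 / 14
S = 1.79


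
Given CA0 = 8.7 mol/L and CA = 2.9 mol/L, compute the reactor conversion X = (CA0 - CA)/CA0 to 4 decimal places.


X = (CA0 - CA) / CA0
X = (8.7 - 2.9) / 8.7
X = 5.8 / 8.7
X = 0.6667


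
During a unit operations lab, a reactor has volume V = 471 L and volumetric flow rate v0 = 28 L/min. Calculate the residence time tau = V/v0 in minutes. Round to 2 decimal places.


tau = V / v0
tau = 471 / 28
tau = 16.82 min


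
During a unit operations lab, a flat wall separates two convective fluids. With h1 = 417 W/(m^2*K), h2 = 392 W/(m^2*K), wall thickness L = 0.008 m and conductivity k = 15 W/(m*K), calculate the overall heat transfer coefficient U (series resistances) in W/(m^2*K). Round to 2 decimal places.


1/U = 1/h1 + L/k + 1/h2
1/U = 1/417 + 0.008/15 + 1/392
1/U = 0.0023980815 + 0.0005333333 + 0.0025510204
1/U = 0.0054824352
U = 182.40 W/(m^2*K)


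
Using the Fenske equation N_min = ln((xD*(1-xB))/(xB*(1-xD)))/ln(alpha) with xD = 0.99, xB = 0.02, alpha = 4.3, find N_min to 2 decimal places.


N_min = ln((xD*(1-xB))/(xB*(1-xD))) / ln(alpha)
Numerator inside ln: 0.9702 / 0.0002 = 4851.0
ln(4851.0) = 8.48694
ln(alpha) = ln(4.3) = 1.458615
N_min = 8.48694 / 1.458615 = 5.82


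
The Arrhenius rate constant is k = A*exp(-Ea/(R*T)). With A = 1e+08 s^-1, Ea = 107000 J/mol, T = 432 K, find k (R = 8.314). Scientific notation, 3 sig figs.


k = A * exp(-Ea/(R*T))
k = 1e+08 * exp(-107000 / (8.314 * 432))
k = 1e+08 * exp(-29.791338)
k = 1.15e-05


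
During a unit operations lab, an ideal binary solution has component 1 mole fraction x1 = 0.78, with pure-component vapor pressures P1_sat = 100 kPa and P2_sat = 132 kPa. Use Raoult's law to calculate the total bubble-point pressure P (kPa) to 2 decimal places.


P = x1*P1_sat + x2*P2_sat
x2 = 1 - x1 = 1 - 0.78 = 0.22
P = 0.78*100 + 0.22*132
P = 78.0 + 29.04
P = 107.04 kPa


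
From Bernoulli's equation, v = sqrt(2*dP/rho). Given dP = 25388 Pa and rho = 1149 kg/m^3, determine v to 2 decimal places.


v = sqrt(2*dP/rho)
v = sqrt(2*25388/1149)
v = sqrt(44.191471)
v = 6.65 m/s


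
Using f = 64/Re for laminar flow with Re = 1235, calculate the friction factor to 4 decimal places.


f = 64 / Re
f = 64 / 1235
f = 0.0518


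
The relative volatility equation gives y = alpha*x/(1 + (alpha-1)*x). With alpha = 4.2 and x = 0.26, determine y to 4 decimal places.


y = alpha*x / (1 + (alpha-1)*x)
y = 4.2*0.26 / (1 + (4.2-1)*0.26)
y = 1.092 / (1 + 0.832)
y = 1.092 / 1.832
y = 0.5961


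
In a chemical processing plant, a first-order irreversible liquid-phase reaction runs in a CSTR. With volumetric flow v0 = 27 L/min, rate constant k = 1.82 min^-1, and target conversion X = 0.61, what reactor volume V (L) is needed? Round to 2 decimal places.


V = v0 * X / (k * (1 - X))
V = 27 * 0.61 / (1.82 * (1 - 0.61))
V = 16.47 / (1.82 * 0.39)
V = 16.47 / 0.7098
V = 23.20 L


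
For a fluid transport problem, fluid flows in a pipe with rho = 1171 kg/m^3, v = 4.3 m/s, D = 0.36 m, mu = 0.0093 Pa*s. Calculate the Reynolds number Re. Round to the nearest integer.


Re = rho * v * D / mu
Re = 1171 * 4.3 * 0.36 / 0.0093
Re = 1812.708 / 0.0093
Re = 194915


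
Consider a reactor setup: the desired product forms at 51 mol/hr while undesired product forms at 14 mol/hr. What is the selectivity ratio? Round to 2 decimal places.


S = desired product rate / undesired product rate
S = 51 / 14
S = 3.64


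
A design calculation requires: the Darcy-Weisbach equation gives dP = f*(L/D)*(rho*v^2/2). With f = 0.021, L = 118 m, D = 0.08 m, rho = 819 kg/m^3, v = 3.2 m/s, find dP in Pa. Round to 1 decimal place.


dP = f * (L/D) * (rho*v^2/2)
dP = 0.021 * (118/0.08) * (819*3.2^2/2)
L/D = 1475.0
rho*v^2/2 = 819*10.24/2 = 4193.28
dP = 0.021 * 1475.0 * 4193.28
dP = 129886.8 Pa


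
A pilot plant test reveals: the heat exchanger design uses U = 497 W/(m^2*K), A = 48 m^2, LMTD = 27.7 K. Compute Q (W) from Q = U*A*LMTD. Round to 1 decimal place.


Q = U * A * LMTD
Q = 497 * 48 * 27.7
Q = 660811.2 W


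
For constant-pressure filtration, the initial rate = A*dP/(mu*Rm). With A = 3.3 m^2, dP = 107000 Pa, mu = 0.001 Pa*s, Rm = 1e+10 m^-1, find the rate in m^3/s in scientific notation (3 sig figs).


rate = A * dP / (mu * Rm)
rate = 3.3 * 107000 / (0.001 * 1e+10)
rate = 353100.0 / 1.000e+07
rate = 3.53e-02 m^3/s


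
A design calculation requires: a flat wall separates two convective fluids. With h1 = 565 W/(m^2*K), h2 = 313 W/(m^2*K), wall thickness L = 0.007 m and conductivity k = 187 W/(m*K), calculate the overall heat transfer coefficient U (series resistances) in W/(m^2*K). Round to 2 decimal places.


1/U = 1/h1 + L/k + 1/h2
1/U = 1/565 + 0.007/187 + 1/313
1/U = 0.0017699115 + 3.74332e-05 + 0.0031948882
1/U = 0.0050022329
U = 199.91 W/(m^2*K)


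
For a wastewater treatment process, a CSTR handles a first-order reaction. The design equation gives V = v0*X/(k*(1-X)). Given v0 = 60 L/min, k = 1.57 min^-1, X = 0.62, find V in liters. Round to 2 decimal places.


V = v0 * X / (k * (1 - X))
V = 60 * 0.62 / (1.57 * (1 - 0.62))
V = 37.2 / (1.57 * 0.38)
V = 37.2 / 0.5966
V = 62.35 L


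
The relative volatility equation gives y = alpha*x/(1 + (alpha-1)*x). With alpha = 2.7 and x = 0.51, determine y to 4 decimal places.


y = alpha*x / (1 + (alpha-1)*x)
y = 2.7*0.51 / (1 + (2.7-1)*0.51)
y = 1.377 / (1 + 0.867)
y = 1.377 / 1.867
y = 0.7375


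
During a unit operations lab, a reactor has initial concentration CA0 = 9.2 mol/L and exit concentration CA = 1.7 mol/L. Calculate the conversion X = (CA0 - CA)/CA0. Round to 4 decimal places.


X = (CA0 - CA) / CA0
X = (9.2 - 1.7) / 9.2
X = 7.5 / 9.2
X = 0.8152


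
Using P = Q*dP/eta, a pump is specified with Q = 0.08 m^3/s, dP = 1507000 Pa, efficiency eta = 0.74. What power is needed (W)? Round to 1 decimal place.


P = Q * dP / eta
P = 0.08 * 1507000 / 0.74
P = 120560.0 / 0.74
P = 162918.9 W


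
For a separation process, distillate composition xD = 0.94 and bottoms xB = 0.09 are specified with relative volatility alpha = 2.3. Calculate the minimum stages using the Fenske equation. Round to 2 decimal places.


N_min = ln((xD*(1-xB))/(xB*(1-xD))) / ln(alpha)
Numerator inside ln: 0.8554 / 0.0054 = 158.407407
ln(158.407407) = 5.06517
ln(alpha) = ln(2.3) = 0.832909
N_min = 5.06517 / 0.832909 = 6.08


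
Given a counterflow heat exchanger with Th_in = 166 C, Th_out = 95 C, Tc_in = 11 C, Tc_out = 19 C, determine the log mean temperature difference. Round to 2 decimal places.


dT1 = Th_in - Tc_out = 166 - 19 = 147
dT2 = Th_out - Tc_in = 95 - 11 = 84
LMTD = (dT1 - dT2) / ln(dT1/dT2)
LMTD = (147 - 84) / ln(147/84)
LMTD = 112.58 K


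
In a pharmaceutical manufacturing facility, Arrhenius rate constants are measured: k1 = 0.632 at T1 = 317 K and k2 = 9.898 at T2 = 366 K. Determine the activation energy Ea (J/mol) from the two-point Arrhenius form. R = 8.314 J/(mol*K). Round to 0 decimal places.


Ea = R * ln(k2/k1) / (1/T1 - 1/T2)
ln(k2/k1) = ln(9.898/0.632) = 2.7511986
1/T1 - 1/T2 = 1/317 - 1/366 = 0.000422333695
Ea = 8.314 * 2.7511986 / 0.000422333695
Ea = 54160 J/mol


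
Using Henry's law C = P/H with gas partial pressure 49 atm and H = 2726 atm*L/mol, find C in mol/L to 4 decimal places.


C = P / H
C = 49 / 2726
C = 0.0180 mol/L


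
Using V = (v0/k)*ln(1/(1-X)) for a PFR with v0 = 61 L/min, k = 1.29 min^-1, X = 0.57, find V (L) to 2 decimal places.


V = (v0/k) * ln(1/(1-X))
V = (61/1.29) * ln(1/(1-0.57))
V = 47.286822 * ln(2.325581)
V = 47.286822 * 0.84397
V = 39.91 L


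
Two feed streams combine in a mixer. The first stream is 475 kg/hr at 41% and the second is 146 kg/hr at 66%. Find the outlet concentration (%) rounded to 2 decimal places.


Mass balance on solute: F1*x1 + F2*x2 = F3*x3
F3 = F1 + F2 = 475 + 146 = 621 kg/hr
x3 = (F1*x1 + F2*x2)/F3
x3 = (475*0.41 + 146*0.66) / 621
x3 = 46.88%


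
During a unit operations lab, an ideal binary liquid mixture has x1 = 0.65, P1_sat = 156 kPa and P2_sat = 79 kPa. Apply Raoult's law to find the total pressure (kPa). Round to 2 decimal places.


P = x1*P1_sat + x2*P2_sat
x2 = 1 - x1 = 1 - 0.65 = 0.35
P = 0.65*156 + 0.35*79
P = 101.4 + 27.65
P = 129.05 kPa


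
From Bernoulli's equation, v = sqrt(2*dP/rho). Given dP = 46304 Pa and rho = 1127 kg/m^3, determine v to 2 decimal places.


v = sqrt(2*dP/rho)
v = sqrt(2*46304/1127)
v = sqrt(82.172138)
v = 9.06 m/s


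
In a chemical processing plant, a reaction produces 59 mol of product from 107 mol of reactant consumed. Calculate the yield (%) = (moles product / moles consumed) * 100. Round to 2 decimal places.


Yield = (moles product / moles consumed) * 100%
Yield = (59 / 107) * 100
Yield = 0.5514 * 100
Yield = 55.14%


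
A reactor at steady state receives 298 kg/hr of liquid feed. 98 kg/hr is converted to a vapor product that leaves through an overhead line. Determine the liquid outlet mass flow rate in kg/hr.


Steady-state mass balance on the main outlet: F_out = F_in - F_removed
F_out = 298 - 98
F_out = 200 kg/hr


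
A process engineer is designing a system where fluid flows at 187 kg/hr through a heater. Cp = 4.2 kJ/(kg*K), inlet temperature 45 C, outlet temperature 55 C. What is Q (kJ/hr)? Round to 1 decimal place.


Q = m_dot * Cp * (T2 - T1)
Q = 187 * 4.2 * (55 - 45)
Q = 187 * 4.2 * 10
Q = 7854.0 kJ/hr


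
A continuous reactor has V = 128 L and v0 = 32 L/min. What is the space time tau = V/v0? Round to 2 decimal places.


tau = V / v0
tau = 128 / 32
tau = 4.00 min


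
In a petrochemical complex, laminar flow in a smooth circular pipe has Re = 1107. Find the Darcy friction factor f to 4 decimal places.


f = 64 / Re
f = 64 / 1107
f = 0.0578


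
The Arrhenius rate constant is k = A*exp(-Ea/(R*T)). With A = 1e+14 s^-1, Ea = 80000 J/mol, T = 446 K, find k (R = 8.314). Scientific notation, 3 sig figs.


k = A * exp(-Ea/(R*T))
k = 1e+14 * exp(-80000 / (8.314 * 446))
k = 1e+14 * exp(-21.574717)
k = 4.27e+04


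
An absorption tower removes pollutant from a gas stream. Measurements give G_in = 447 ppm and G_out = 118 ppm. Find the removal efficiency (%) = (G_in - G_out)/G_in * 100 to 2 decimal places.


Efficiency = (G_in - G_out) / G_in * 100%
Efficiency = (447 - 118) / 447 * 100
Efficiency = 329 / 447 * 100
Efficiency = 73.60%


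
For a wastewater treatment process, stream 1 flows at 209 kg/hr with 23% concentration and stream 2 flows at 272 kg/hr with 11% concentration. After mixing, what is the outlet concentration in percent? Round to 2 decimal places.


Mass balance on solute: F1*x1 + F2*x2 = F3*x3
F3 = F1 + F2 = 209 + 272 = 481 kg/hr
x3 = (F1*x1 + F2*x2)/F3
x3 = (209*0.23 + 272*0.11) / 481
x3 = 16.21%


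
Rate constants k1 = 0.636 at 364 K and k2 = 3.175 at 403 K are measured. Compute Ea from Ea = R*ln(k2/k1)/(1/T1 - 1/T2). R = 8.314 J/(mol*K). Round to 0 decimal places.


Ea = R * ln(k2/k1) / (1/T1 - 1/T2)
ln(k2/k1) = ln(3.175/0.636) = 1.6078643
1/T1 - 1/T2 = 1/364 - 1/403 = 0.000265863169
Ea = 8.314 * 1.6078643 / 0.000265863169
Ea = 50281 J/mol


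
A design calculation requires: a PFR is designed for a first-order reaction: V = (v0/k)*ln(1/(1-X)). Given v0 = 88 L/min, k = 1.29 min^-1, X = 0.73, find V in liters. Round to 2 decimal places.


V = (v0/k) * ln(1/(1-X))
V = (88/1.29) * ln(1/(1-0.73))
V = 68.217054 * ln(3.703704)
V = 68.217054 * 1.309333
V = 89.32 L


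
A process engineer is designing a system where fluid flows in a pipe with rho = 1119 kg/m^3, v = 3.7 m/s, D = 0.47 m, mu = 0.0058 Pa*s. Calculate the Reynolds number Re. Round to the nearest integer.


Re = rho * v * D / mu
Re = 1119 * 3.7 * 0.47 / 0.0058
Re = 1945.941 / 0.0058
Re = 335507


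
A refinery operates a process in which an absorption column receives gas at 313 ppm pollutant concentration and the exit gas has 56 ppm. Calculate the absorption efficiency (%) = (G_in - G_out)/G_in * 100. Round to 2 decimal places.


Efficiency = (G_in - G_out) / G_in * 100%
Efficiency = (313 - 56) / 313 * 100
Efficiency = 257 / 313 * 100
Efficiency = 82.11%


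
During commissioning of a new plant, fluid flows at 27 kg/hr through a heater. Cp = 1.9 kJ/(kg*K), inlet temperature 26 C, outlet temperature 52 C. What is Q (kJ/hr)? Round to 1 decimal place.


Q = m_dot * Cp * (T2 - T1)
Q = 27 * 1.9 * (52 - 26)
Q = 27 * 1.9 * 26
Q = 1333.8 kJ/hr


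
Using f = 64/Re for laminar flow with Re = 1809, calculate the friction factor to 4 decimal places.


f = 64 / Re
f = 64 / 1809
f = 0.0354


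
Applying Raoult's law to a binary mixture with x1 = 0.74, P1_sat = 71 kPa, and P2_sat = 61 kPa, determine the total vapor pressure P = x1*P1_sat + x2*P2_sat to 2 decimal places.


P = x1*P1_sat + x2*P2_sat
x2 = 1 - x1 = 1 - 0.74 = 0.26
P = 0.74*71 + 0.26*61
P = 52.54 + 15.86
P = 68.40 kPa


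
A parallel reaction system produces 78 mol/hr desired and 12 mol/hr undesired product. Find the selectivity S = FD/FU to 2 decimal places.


S = desired product rate / undesired product rate
S = 78 / 12
S = 6.50


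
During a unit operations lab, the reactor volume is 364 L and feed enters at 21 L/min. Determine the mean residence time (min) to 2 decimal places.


tau = V / v0
tau = 364 / 21
tau = 17.33 min


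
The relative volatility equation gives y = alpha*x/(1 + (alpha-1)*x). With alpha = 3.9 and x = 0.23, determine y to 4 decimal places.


y = alpha*x / (1 + (alpha-1)*x)
y = 3.9*0.23 / (1 + (3.9-1)*0.23)
y = 0.897 / (1 + 0.667)
y = 0.897 / 1.667
y = 0.5381


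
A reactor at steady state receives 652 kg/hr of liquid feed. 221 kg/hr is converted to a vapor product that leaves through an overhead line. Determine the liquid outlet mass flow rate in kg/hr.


Steady-state mass balance on the main outlet: F_out = F_in - F_removed
F_out = 652 - 221
F_out = 431 kg/hr


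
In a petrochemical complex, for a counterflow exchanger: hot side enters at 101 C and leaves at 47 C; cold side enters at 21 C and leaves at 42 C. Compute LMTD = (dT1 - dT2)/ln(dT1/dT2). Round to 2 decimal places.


dT1 = Th_in - Tc_out = 101 - 42 = 59
dT2 = Th_out - Tc_in = 47 - 21 = 26
LMTD = (dT1 - dT2) / ln(dT1/dT2)
LMTD = (59 - 26) / ln(59/26)
LMTD = 40.27 K


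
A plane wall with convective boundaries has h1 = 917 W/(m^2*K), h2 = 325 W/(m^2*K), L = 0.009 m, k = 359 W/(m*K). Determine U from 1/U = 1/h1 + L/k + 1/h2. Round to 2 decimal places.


1/U = 1/h1 + L/k + 1/h2
1/U = 1/917 + 0.009/359 + 1/325
1/U = 0.0010905125 + 2.50696e-05 + 0.0030769231
1/U = 0.0041925052
U = 238.52 W/(m^2*K)


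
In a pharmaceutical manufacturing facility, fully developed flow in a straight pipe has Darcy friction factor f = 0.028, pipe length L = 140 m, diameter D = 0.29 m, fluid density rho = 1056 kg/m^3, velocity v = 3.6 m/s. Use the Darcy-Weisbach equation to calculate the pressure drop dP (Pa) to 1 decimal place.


dP = f * (L/D) * (rho*v^2/2)
dP = 0.028 * (140/0.29) * (1056*3.6^2/2)
L/D = 482.75862069
rho*v^2/2 = 1056*12.96/2 = 6842.88
dP = 0.028 * 482.75862069 * 6842.88
dP = 92496.9 Pa


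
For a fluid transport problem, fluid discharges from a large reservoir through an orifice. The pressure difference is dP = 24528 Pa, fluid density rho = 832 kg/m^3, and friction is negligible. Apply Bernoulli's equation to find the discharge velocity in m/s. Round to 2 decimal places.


v = sqrt(2*dP/rho)
v = sqrt(2*24528/832)
v = sqrt(58.961538)
v = 7.68 m/s


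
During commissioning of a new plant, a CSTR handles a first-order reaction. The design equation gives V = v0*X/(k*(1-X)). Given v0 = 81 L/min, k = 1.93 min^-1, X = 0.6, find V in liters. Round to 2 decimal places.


V = v0 * X / (k * (1 - X))
V = 81 * 0.6 / (1.93 * (1 - 0.6))
V = 48.6 / (1.93 * 0.4)
V = 48.6 / 0.772
V = 62.95 L


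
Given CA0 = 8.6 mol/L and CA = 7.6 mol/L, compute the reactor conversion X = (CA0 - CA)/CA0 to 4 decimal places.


X = (CA0 - CA) / CA0
X = (8.6 - 7.6) / 8.6
X = 1.0 / 8.6
X = 0.1163


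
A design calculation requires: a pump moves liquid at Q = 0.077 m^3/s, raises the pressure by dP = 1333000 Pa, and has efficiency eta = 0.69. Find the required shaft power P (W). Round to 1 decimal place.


P = Q * dP / eta
P = 0.077 * 1333000 / 0.69
P = 102641.0 / 0.69
P = 148755.1 W


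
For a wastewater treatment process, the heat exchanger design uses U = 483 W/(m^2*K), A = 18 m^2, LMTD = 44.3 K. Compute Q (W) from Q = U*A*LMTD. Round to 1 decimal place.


Q = U * A * LMTD
Q = 483 * 18 * 44.3
Q = 385144.2 W


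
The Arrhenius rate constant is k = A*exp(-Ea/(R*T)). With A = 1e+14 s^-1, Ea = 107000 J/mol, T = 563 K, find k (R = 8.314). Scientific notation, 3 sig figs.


k = A * exp(-Ea/(R*T))
k = 1e+14 * exp(-107000 / (8.314 * 563))
k = 1e+14 * exp(-22.859428)
k = 1.18e+04


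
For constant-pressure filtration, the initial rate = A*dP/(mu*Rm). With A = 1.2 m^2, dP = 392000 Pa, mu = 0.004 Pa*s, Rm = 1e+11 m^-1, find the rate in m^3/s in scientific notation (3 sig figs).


rate = A * dP / (mu * Rm)
rate = 1.2 * 392000 / (0.004 * 1e+11)
rate = 470400.0 / 4.000e+08
rate = 1.18e-03 m^3/s


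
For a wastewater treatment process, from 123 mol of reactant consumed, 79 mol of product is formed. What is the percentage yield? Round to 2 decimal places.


Yield = (moles product / moles consumed) * 100%
Yield = (79 / 123) * 100
Yield = 0.6423 * 100
Yield = 64.23%


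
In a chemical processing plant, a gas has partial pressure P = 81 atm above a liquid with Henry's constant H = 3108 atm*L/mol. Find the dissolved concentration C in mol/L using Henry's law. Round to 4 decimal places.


C = P / H
C = 81 / 3108
C = 0.0261 mol/L


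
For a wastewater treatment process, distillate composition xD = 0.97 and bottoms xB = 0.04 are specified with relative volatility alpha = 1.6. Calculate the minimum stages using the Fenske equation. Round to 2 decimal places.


N_min = ln((xD*(1-xB))/(xB*(1-xD))) / ln(alpha)
Numerator inside ln: 0.9312 / 0.0012 = 776.0
ln(776.0) = 6.654153
ln(alpha) = ln(1.6) = 0.470004
N_min = 6.654153 / 0.470004 = 14.16


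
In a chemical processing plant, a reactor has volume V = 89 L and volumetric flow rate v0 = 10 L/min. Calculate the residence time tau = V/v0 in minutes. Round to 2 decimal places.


tau = V / v0
tau = 89 / 10
tau = 8.90 min


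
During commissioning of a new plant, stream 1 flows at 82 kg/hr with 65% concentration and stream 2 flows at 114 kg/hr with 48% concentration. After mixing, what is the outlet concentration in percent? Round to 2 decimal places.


Mass balance on solute: F1*x1 + F2*x2 = F3*x3
F3 = F1 + F2 = 82 + 114 = 196 kg/hr
x3 = (F1*x1 + F2*x2)/F3
x3 = (82*0.65 + 114*0.48) / 196
x3 = 55.11%


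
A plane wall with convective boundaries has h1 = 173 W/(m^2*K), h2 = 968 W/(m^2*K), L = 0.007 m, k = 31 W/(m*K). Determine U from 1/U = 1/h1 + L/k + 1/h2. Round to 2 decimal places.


1/U = 1/h1 + L/k + 1/h2
1/U = 1/173 + 0.007/31 + 1/968
1/U = 0.0057803468 + 0.0002258065 + 0.0010330579
1/U = 0.0070392112
U = 142.06 W/(m^2*K)


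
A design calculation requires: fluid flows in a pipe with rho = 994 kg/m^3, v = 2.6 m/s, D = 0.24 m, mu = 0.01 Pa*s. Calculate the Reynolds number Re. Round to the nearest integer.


Re = rho * v * D / mu
Re = 994 * 2.6 * 0.24 / 0.01
Re = 620.256 / 0.01
Re = 62026


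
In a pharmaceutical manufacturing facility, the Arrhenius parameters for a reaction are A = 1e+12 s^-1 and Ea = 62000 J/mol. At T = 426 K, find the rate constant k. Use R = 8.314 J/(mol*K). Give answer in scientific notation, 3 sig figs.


k = A * exp(-Ea/(R*T))
k = 1e+12 * exp(-62000 / (8.314 * 426))
k = 1e+12 * exp(-17.505401)
k = 2.50e+04


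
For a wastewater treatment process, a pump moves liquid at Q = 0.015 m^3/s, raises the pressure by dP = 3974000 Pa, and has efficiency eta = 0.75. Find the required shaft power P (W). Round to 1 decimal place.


P = Q * dP / eta
P = 0.015 * 3974000 / 0.75
P = 59610.0 / 0.75
P = 79480.0 W


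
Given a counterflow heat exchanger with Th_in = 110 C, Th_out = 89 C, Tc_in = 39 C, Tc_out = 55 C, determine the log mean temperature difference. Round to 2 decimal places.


dT1 = Th_in - Tc_out = 110 - 55 = 55
dT2 = Th_out - Tc_in = 89 - 39 = 50
LMTD = (dT1 - dT2) / ln(dT1/dT2)
LMTD = (55 - 50) / ln(55/50)
LMTD = 52.46 K


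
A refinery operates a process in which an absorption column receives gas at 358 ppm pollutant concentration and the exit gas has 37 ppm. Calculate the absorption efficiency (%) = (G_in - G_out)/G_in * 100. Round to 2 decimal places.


Efficiency = (G_in - G_out) / G_in * 100%
Efficiency = (358 - 37) / 358 * 100
Efficiency = 321 / 358 * 100
Efficiency = 89.66%


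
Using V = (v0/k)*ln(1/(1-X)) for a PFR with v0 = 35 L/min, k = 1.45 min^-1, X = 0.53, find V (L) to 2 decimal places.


V = (v0/k) * ln(1/(1-X))
V = (35/1.45) * ln(1/(1-0.53))
V = 24.137931 * ln(2.12766)
V = 24.137931 * 0.755023
V = 18.22 L


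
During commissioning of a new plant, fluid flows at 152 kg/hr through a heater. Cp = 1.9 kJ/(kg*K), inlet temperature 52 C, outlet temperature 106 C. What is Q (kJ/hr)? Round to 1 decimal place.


Q = m_dot * Cp * (T2 - T1)
Q = 152 * 1.9 * (106 - 52)
Q = 152 * 1.9 * 54
Q = 15595.2 kJ/hr


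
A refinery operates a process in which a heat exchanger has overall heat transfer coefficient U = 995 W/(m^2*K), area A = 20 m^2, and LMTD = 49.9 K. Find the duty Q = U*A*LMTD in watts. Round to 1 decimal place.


Q = U * A * LMTD
Q = 995 * 20 * 49.9
Q = 993010.0 W


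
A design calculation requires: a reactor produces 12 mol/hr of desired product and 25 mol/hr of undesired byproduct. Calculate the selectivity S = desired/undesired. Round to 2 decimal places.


S = desired product rate / undesired product rate
S = 12 / 25
S = 0.48


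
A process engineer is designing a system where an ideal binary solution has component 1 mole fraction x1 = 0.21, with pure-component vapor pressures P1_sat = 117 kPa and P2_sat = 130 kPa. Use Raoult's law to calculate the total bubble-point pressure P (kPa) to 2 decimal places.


P = x1*P1_sat + x2*P2_sat
x2 = 1 - x1 = 1 - 0.21 = 0.79
P = 0.21*117 + 0.79*130
P = 24.57 + 102.7
P = 127.27 kPa


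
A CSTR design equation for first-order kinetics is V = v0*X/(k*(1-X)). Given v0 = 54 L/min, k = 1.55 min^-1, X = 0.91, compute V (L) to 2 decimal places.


V = v0 * X / (k * (1 - X))
V = 54 * 0.91 / (1.55 * (1 - 0.91))
V = 49.14 / (1.55 * 0.09)
V = 49.14 / 0.1395
V = 352.26 L


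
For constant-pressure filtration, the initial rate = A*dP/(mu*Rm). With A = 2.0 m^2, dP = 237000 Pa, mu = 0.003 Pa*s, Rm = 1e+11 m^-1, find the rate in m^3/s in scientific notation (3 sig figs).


rate = A * dP / (mu * Rm)
rate = 2.0 * 237000 / (0.003 * 1e+11)
rate = 474000.0 / 3.000e+08
rate = 1.58e-03 m^3/s


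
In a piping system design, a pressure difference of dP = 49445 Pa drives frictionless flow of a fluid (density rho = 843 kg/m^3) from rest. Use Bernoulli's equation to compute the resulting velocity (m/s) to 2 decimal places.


v = sqrt(2*dP/rho)
v = sqrt(2*49445/843)
v = sqrt(117.307236)
v = 10.83 m/s


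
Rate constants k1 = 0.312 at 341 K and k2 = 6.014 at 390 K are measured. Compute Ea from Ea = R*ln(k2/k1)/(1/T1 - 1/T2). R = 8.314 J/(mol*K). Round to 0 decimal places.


Ea = R * ln(k2/k1) / (1/T1 - 1/T2)
ln(k2/k1) = ln(6.014/0.312) = 2.9588422
1/T1 - 1/T2 = 1/341 - 1/390 = 0.000368448756
Ea = 8.314 * 2.9588422 / 0.000368448756
Ea = 66766 J/mol


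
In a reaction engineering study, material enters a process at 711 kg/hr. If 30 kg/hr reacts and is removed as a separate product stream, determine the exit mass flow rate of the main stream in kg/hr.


Steady-state mass balance on the main outlet: F_out = F_in - F_removed
F_out = 711 - 30
F_out = 681 kg/hr


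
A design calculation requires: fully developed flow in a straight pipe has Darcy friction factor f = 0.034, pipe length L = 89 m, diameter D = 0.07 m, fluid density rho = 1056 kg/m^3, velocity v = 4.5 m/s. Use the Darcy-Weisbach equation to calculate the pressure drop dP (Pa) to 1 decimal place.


dP = f * (L/D) * (rho*v^2/2)
dP = 0.034 * (89/0.07) * (1056*4.5^2/2)
L/D = 1271.42857143
rho*v^2/2 = 1056*20.25/2 = 10692.0
dP = 0.034 * 1271.42857143 * 10692.0
dP = 462199.9 Pa


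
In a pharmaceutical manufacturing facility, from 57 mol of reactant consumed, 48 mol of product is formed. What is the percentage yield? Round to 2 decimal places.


Yield = (moles product / moles consumed) * 100%
Yield = (48 / 57) * 100
Yield = 0.8421 * 100
Yield = 84.21%


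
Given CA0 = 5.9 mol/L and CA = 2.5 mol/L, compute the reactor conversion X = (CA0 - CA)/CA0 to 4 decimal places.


X = (CA0 - CA) / CA0
X = (5.9 - 2.5) / 5.9
X = 3.4 / 5.9
X = 0.5763


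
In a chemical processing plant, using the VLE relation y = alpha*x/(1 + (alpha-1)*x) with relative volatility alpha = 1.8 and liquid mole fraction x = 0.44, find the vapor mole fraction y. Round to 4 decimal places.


y = alpha*x / (1 + (alpha-1)*x)
y = 1.8*0.44 / (1 + (1.8-1)*0.44)
y = 0.792 / (1 + 0.352)
y = 0.792 / 1.352
y = 0.5858


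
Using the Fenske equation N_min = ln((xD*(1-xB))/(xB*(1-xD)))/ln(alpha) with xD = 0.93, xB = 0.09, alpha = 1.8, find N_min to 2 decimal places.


N_min = ln((xD*(1-xB))/(xB*(1-xD))) / ln(alpha)
Numerator inside ln: 0.8463 / 0.0063 = 134.333333
ln(134.333333) = 4.900324
ln(alpha) = ln(1.8) = 0.587787
N_min = 4.900324 / 0.587787 = 8.34


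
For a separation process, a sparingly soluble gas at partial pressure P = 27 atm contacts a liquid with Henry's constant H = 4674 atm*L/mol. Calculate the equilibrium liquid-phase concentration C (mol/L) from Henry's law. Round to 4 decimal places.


C = P / H
C = 27 / 4674
C = 0.0058 mol/L


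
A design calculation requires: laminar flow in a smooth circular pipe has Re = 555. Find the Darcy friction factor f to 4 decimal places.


f = 64 / Re
f = 64 / 555
f = 0.1153


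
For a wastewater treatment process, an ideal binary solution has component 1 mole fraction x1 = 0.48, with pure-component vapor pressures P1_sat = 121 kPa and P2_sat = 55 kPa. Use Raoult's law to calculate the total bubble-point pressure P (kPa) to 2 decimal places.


P = x1*P1_sat + x2*P2_sat
x2 = 1 - x1 = 1 - 0.48 = 0.52
P = 0.48*121 + 0.52*55
P = 58.08 + 28.6
P = 86.68 kPa


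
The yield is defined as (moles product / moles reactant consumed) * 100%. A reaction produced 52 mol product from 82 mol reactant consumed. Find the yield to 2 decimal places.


Yield = (moles product / moles consumed) * 100%
Yield = (52 / 82) * 100
Yield = 0.6341 * 100
Yield = 63.41%


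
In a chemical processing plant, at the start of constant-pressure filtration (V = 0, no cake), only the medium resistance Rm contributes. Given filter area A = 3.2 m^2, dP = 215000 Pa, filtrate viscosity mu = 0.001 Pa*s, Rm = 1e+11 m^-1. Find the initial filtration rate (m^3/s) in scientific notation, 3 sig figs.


rate = A * dP / (mu * Rm)
rate = 3.2 * 215000 / (0.001 * 1e+11)
rate = 688000.0 / 1.000e+08
rate = 6.88e-03 m^3/s


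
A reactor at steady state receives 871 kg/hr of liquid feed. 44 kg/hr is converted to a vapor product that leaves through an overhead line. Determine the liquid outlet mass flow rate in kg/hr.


Steady-state mass balance on the main outlet: F_out = F_in - F_removed
F_out = 871 - 44
F_out = 827 kg/hr


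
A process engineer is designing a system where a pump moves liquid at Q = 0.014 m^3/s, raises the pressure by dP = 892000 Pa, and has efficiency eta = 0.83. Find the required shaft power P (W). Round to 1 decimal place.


P = Q * dP / eta
P = 0.014 * 892000 / 0.83
P = 12488.0 / 0.83
P = 15045.8 W


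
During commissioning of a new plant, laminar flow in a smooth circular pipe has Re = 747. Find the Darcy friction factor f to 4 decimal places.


f = 64 / Re
f = 64 / 747
f = 0.0857


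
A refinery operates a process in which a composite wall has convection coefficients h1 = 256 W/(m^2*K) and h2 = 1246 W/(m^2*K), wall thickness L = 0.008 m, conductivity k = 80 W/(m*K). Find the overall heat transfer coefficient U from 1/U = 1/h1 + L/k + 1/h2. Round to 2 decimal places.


1/U = 1/h1 + L/k + 1/h2
1/U = 1/256 + 0.008/80 + 1/1246
1/U = 0.00390625 + 0.0001 + 0.0008025682
1/U = 0.0048088182
U = 207.95 W/(m^2*K)


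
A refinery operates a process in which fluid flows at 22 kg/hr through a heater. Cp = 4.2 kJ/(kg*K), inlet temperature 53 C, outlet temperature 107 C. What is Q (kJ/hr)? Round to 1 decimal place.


Q = m_dot * Cp * (T2 - T1)
Q = 22 * 4.2 * (107 - 53)
Q = 22 * 4.2 * 54
Q = 4989.6 kJ/hr


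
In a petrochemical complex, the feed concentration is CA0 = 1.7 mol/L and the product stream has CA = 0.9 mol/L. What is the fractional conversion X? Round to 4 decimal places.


X = (CA0 - CA) / CA0
X = (1.7 - 0.9) / 1.7
X = 0.8 / 1.7
X = 0.4706


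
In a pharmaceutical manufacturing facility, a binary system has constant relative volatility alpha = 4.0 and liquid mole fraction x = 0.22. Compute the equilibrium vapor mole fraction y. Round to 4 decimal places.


y = alpha*x / (1 + (alpha-1)*x)
y = 4.0*0.22 / (1 + (4.0-1)*0.22)
y = 0.88 / (1 + 0.66)
y = 0.88 / 1.66
y = 0.5301


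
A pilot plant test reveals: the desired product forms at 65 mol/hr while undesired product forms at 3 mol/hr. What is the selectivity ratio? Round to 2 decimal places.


S = desired product rate / undesired product rate
S = 65 / 3
S = 21.67


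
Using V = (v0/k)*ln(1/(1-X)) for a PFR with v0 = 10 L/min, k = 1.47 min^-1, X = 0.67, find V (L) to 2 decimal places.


V = (v0/k) * ln(1/(1-X))
V = (10/1.47) * ln(1/(1-0.67))
V = 6.802721 * ln(3.030303)
V = 6.802721 * 1.108663
V = 7.54 L


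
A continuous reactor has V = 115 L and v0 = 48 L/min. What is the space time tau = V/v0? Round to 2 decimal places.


tau = V / v0
tau = 115 / 48
tau = 2.40 min


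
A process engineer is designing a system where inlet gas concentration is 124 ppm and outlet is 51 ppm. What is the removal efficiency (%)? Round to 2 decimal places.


Efficiency = (G_in - G_out) / G_in * 100%
Efficiency = (124 - 51) / 124 * 100
Efficiency = 73 / 124 * 100
Efficiency = 58.87%


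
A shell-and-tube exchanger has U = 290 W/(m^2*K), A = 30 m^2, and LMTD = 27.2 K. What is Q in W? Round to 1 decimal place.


Q = U * A * LMTD
Q = 290 * 30 * 27.2
Q = 236640.0 W


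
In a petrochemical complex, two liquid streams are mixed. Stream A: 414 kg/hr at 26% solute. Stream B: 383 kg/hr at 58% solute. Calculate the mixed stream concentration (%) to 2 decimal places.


Mass balance on solute: F1*x1 + F2*x2 = F3*x3
F3 = F1 + F2 = 414 + 383 = 797 kg/hr
x3 = (F1*x1 + F2*x2)/F3
x3 = (414*0.26 + 383*0.58) / 797
x3 = 41.38%


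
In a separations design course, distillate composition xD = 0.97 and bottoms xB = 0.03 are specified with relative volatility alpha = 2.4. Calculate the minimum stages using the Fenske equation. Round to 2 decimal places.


N_min = ln((xD*(1-xB))/(xB*(1-xD))) / ln(alpha)
Numerator inside ln: 0.9409 / 0.0009 = 1045.444444
ln(1045.444444) = 6.952197
ln(alpha) = ln(2.4) = 0.875469
N_min = 6.952197 / 0.875469 = 7.94


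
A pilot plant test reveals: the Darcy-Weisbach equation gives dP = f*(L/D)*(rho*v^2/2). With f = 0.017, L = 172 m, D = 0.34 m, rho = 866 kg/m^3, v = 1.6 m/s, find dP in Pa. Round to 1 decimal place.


dP = f * (L/D) * (rho*v^2/2)
dP = 0.017 * (172/0.34) * (866*1.6^2/2)
L/D = 505.88235294
rho*v^2/2 = 866*2.56/2 = 1108.48
dP = 0.017 * 505.88235294 * 1108.48
dP = 9532.9 Pa


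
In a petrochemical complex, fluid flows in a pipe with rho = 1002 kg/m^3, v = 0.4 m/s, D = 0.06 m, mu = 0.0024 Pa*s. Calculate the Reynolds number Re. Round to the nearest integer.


Re = rho * v * D / mu
Re = 1002 * 0.4 * 0.06 / 0.0024
Re = 24.048 / 0.0024
Re = 10020


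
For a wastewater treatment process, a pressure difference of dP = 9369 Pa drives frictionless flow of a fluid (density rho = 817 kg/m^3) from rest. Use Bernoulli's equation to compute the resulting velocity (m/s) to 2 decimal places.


v = sqrt(2*dP/rho)
v = sqrt(2*9369/817)
v = sqrt(22.935129)
v = 4.79 m/s


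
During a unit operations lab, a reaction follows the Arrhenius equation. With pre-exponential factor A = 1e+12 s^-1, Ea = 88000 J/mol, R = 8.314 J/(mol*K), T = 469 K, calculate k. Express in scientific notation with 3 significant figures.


k = A * exp(-Ea/(R*T))
k = 1e+12 * exp(-88000 / (8.314 * 469))
k = 1e+12 * exp(-22.56835)
k = 1.58e+02


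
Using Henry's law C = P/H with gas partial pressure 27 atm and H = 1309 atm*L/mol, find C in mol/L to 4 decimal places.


C = P / H
C = 27 / 1309
C = 0.0206 mol/L


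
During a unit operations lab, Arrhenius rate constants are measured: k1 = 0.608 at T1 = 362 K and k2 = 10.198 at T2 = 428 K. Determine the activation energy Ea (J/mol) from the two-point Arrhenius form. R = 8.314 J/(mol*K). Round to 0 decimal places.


Ea = R * ln(k2/k1) / (1/T1 - 1/T2)
ln(k2/k1) = ln(10.198/0.608) = 2.819772
1/T1 - 1/T2 = 1/362 - 1/428 = 0.000425982341
Ea = 8.314 * 2.819772 / 0.000425982341
Ea = 55034 J/mol


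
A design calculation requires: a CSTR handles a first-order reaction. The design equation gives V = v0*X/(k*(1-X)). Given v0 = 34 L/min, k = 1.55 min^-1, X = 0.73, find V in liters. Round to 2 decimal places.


V = v0 * X / (k * (1 - X))
V = 34 * 0.73 / (1.55 * (1 - 0.73))
V = 24.82 / (1.55 * 0.27)
V = 24.82 / 0.4185
V = 59.31 L


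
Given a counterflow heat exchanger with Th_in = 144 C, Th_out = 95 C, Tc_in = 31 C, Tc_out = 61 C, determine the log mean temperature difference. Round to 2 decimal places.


dT1 = Th_in - Tc_out = 144 - 61 = 83
dT2 = Th_out - Tc_in = 95 - 31 = 64
LMTD = (dT1 - dT2) / ln(dT1/dT2)
LMTD = (83 - 64) / ln(83/64)
LMTD = 73.09 K


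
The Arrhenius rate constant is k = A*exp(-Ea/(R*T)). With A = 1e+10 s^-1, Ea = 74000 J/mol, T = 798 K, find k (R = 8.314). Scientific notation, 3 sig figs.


k = A * exp(-Ea/(R*T))
k = 1e+10 * exp(-74000 / (8.314 * 798))
k = 1e+10 * exp(-11.153696)
k = 1.43e+05


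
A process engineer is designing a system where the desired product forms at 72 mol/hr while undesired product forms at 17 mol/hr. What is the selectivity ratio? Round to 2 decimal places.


S = desired product rate / undesired product rate
S = 72 / 17
S = 4.24


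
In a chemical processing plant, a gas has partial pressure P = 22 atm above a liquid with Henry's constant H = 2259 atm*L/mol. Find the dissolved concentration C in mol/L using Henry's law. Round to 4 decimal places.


C = P / H
C = 22 / 2259
C = 0.0097 mol/L


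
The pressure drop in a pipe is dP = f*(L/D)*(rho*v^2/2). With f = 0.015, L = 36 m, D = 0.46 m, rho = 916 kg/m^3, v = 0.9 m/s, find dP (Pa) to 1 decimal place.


dP = f * (L/D) * (rho*v^2/2)
dP = 0.015 * (36/0.46) * (916*0.9^2/2)
L/D = 78.26086957
rho*v^2/2 = 916*0.81/2 = 370.98
dP = 0.015 * 78.26086957 * 370.98
dP = 435.5 Pa


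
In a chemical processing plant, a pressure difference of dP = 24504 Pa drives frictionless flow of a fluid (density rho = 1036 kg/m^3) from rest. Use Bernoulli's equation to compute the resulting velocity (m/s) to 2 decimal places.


v = sqrt(2*dP/rho)
v = sqrt(2*24504/1036)
v = sqrt(47.305019)
v = 6.88 m/s


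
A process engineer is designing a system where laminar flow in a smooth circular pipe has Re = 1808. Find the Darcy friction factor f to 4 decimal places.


f = 64 / Re
f = 64 / 1808
f = 0.0354


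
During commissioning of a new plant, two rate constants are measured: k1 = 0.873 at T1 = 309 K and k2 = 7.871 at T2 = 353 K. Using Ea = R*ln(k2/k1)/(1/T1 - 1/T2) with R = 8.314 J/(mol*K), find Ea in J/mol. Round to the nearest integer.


Ea = R * ln(k2/k1) / (1/T1 - 1/T2)
ln(k2/k1) = ln(7.871/0.873) = 2.1990048
1/T1 - 1/T2 = 1/309 - 1/353 = 0.000403384765
Ea = 8.314 * 2.1990048 / 0.000403384765
Ea = 45323 J/mol


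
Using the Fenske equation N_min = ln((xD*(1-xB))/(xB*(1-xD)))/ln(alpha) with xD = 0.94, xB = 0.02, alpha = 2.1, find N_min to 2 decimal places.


N_min = ln((xD*(1-xB))/(xB*(1-xD))) / ln(alpha)
Numerator inside ln: 0.9212 / 0.0012 = 767.666667
ln(767.666667) = 6.643356
ln(alpha) = ln(2.1) = 0.741937
N_min = 6.643356 / 0.741937 = 8.95


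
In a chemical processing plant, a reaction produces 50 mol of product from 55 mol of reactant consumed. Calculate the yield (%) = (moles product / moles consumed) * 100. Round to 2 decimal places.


Yield = (moles product / moles consumed) * 100%
Yield = (50 / 55) * 100
Yield = 0.9091 * 100
Yield = 90.91%
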